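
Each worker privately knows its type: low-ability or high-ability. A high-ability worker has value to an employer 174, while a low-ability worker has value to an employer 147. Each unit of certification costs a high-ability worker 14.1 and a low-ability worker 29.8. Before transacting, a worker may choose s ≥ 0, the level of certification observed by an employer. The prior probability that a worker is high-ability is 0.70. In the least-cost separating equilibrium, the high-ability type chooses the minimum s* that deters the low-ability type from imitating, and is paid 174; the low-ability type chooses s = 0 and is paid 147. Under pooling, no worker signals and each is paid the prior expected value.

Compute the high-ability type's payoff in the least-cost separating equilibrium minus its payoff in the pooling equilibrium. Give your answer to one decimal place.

Least-cost separating signal: s* solves 147 = 174 − 29.8·s*, so s* = (174 − 147)/29.8 ≈ 0.9060.
High-ability type's separating payoff: 174 − 14.1 × s* = 174 − 14.1 × (174 − 147)/29.8 = 174 − 380.7/29.8 ≈ 161.225.
Pooling payoff: 0.70 × 174 + 0.30 × 147 = 165.9.
Difference: 161.225 − 165.9 = -4.675, i.e. -4.7 to one decimal place.
The high-ability type would prefer the pooling outcome.

-4.7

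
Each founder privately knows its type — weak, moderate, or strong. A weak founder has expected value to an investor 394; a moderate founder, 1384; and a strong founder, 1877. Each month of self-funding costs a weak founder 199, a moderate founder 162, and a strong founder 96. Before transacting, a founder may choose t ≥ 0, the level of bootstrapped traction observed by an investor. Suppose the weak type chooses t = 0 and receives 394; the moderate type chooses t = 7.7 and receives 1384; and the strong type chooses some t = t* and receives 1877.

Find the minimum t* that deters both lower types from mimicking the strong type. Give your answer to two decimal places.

10.74

Weak type (on-path payoff 394) won't mimic when 394 ≥ 1877 − 199·t*, i.e. t* ≥ 7.45.
Moderate type (on-path payoff 1384 − 162×7.7 = 136.6) won't mimic when 136.6 ≥ 1877 − 162·t*, i.e. t* ≥ 10.74.
Both must hold, so t* = max(7.45, 10.74) = 10.74. The moderate type's constraint binds.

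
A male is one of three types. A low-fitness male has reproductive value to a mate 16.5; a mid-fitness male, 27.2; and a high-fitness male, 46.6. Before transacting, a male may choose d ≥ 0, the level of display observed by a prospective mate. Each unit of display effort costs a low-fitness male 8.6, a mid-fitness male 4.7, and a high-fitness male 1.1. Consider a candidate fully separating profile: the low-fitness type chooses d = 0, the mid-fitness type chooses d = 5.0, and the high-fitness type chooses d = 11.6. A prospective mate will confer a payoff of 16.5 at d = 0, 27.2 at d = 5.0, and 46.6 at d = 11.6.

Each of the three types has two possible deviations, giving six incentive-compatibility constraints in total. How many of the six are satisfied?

5

Low-fitness (own payoff 16.5): to d=5.0 gives 27.2 − 8.6×5.0 = -15.8 → no gain ✓; to d=11.6 gives 46.6 − 8.6×11.6 = -53.16 → no gain ✓.
Mid-fitness (own payoff 27.2 − 4.7×5.0 = 3.7): to d=0 gives 16.5 → profitable ✗; to d=11.6 gives 46.6 − 4.7×11.6 = -7.92 → no gain ✓.
High-fitness (own payoff 46.6 − 1.1×11.6 = 33.84): to d=0 gives 16.5 → no gain ✓; to d=5.0 gives 27.2 − 1.1×5.0 = 21.7 → no gain ✓.
5 of the 6 constraints hold; not an equilibrium.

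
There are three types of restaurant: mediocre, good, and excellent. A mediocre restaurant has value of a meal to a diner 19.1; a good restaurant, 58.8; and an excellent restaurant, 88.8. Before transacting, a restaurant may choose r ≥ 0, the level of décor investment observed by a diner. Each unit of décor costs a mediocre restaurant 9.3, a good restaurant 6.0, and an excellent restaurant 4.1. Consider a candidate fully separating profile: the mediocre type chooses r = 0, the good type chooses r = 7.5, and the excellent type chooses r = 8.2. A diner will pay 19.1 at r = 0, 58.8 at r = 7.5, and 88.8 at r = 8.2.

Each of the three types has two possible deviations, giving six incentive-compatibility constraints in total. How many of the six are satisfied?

4

Good (own payoff 58.8 − 6.0×7.5 = 13.8): to r=0 gives 19.1 → profitable ✗; to r=8.2 gives 88.8 − 6.0×8.2 = 39.6 → profitable ✗.
Mediocre (own payoff 19.1): to r=7.5 gives 58.8 − 9.3×7.5 = -10.95 → no gain ✓; to r=8.2 gives 88.8 − 9.3×8.2 = 12.54 → no gain ✓.
Excellent (own payoff 88.8 − 4.1×8.2 = 55.18): to r=0 gives 19.1 → no gain ✓; to r=7.5 gives 58.8 − 4.1×7.5 = 28.05 → no gain ✓.
4 of the 6 constraints hold; not an equilibrium.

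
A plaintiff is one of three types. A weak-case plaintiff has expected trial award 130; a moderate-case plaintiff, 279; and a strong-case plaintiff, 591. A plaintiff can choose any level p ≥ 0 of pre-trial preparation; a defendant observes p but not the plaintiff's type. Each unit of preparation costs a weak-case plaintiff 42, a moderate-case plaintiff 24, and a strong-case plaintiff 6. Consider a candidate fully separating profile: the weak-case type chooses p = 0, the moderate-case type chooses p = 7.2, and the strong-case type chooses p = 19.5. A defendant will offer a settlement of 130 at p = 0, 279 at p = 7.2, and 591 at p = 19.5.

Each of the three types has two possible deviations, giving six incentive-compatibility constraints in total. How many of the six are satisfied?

Moderate-case (own payoff 279 − 24×7.2 = 106.2): to p=0 gives 130 → profitable ✗; to p=19.5 gives 591 − 24×19.5 = 123 → profitable ✗.
Strong-case (own payoff 591 − 6×19.5 = 474): to p=0 gives 130 → no gain ✓; to p=7.2 gives 279 − 6×7.2 = 235.8 → no gain ✓.
Weak-case (own payoff 130): to p=7.2 gives 279 − 42×7.2 = -23.4 → no gain ✓; to p=19.5 gives 591 − 42×19.5 = -228 → no gain ✓.
4 of the 6 constraints hold; not an equilibrium.

4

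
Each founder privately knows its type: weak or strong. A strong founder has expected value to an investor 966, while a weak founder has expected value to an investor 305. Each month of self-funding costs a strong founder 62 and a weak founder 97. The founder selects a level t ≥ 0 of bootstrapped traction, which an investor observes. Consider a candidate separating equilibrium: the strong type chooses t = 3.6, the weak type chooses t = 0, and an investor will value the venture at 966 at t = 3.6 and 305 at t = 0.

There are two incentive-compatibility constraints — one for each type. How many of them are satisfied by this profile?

Weak type: stay at 0 → 305; mimic → 966 − 97 × 3.6 = 616.8. IC fails (305 < 616.8).
Strong type: signal → 966 − 62 × 3.6 = 742.8; deviate to 0 → 305. IC holds (742.8 ≥ 305).
1 of 2 constraints hold, so this profile is not an equilibrium.

1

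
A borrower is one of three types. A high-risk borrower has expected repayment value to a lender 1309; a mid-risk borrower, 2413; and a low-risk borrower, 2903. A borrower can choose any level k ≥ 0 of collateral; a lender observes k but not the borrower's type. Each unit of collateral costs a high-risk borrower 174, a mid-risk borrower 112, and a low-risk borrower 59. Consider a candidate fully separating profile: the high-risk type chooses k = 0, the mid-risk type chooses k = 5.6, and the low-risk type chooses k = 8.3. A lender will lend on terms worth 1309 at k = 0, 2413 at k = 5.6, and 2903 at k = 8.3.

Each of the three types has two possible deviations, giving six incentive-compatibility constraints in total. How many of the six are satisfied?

3

Mid-risk (own payoff 2413 − 112×5.6 = 1785.8): to k=0 gives 1309 → no gain ✓; to k=8.3 gives 2903 − 112×8.3 = 1973.4 → profitable ✗.
High-risk (own payoff 1309): to k=5.6 gives 2413 − 174×5.6 = 1438.6 → profitable ✗; to k=8.3 gives 2903 − 174×8.3 = 1458.8 → profitable ✗.
Low-risk (own payoff 2903 − 59×8.3 = 2413.3): to k=0 gives 1309 → no gain ✓; to k=5.6 gives 2413 − 59×5.6 = 2082.6 → no gain ✓.
3 of the 6 constraints hold; not an equilibrium.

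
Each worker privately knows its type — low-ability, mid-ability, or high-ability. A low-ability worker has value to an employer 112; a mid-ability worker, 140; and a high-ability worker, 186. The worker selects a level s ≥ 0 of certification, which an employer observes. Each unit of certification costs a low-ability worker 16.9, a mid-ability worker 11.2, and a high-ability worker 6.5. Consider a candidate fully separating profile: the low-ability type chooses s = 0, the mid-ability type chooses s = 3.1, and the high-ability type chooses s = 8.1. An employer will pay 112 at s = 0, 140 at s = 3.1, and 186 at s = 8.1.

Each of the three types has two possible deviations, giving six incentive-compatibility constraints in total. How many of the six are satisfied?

5

High-ability (own payoff 186 − 6.5×8.1 = 133.35): to s=0 gives 112 → no gain ✓; to s=3.1 gives 140 − 6.5×3.1 = 119.85 → no gain ✓.
Mid-ability (own payoff 140 − 11.2×3.1 = 105.28): to s=0 gives 112 → profitable ✗; to s=8.1 gives 186 − 11.2×8.1 = 95.28 → no gain ✓.
Low-ability (own payoff 112): to s=3.1 gives 140 − 16.9×3.1 = 87.61 → no gain ✓; to s=8.1 gives 186 − 16.9×8.1 = 49.11 → no gain ✓.
5 of the 6 constraints hold; not an equilibrium.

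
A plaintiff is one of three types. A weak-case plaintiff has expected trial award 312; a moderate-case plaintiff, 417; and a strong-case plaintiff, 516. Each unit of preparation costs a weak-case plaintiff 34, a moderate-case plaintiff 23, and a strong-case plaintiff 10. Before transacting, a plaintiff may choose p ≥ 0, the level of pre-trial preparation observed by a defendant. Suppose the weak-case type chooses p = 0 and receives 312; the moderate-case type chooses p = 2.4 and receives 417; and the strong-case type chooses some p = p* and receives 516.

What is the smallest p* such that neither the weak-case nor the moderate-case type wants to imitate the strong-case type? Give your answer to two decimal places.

6.70

Weak-case type (on-path payoff 312) won't mimic when 312 ≥ 516 − 34·p*, i.e. p* ≥ 6.00.
Moderate-case type (on-path payoff 417 − 23×2.4 = 361.8) won't mimic when 361.8 ≥ 516 − 23·p*, i.e. p* ≥ 6.70.
Both must hold, so p* = max(6.00, 6.70) = 6.70. The moderate-case type's constraint binds.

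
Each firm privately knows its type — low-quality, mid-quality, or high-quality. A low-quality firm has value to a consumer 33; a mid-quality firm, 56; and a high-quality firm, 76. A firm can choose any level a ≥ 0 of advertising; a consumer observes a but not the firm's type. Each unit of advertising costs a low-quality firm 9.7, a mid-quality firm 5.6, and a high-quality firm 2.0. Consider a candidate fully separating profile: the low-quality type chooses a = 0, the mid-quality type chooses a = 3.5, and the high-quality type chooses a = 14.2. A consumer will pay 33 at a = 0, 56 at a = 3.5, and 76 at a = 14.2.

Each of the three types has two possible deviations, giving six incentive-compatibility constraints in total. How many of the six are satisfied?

5

Mid-quality (own payoff 56 − 5.6×3.5 = 36.4): to a=0 gives 33 → no gain ✓; to a=14.2 gives 76 − 5.6×14.2 = -3.52 → no gain ✓.
High-quality (own payoff 76 − 2.0×14.2 = 47.6): to a=0 gives 33 → no gain ✓; to a=3.5 gives 56 − 2.0×3.5 = 49 → profitable ✗.
Low-quality (own payoff 33): to a=3.5 gives 56 − 9.7×3.5 = 22.05 → no gain ✓; to a=14.2 gives 76 − 9.7×14.2 = -61.74 → no gain ✓.
5 of the 6 constraints hold; not an equilibrium.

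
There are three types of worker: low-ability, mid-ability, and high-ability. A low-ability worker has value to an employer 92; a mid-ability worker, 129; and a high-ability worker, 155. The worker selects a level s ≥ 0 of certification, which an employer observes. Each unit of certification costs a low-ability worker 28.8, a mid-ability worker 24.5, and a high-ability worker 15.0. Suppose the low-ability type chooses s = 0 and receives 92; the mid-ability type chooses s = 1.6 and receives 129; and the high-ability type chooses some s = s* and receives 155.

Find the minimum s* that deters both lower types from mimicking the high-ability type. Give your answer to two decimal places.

2.66

Low-ability type (on-path payoff 92) won't mimic when 92 ≥ 155 − 28.8·s*, i.e. s* ≥ 2.19.
Mid-ability type (on-path payoff 129 − 24.5×1.6 = 89.8) won't mimic when 89.8 ≥ 155 − 24.5·s*, i.e. s* ≥ 2.66.
Both must hold, so s* = max(2.19, 2.66) = 2.66. The mid-ability type's constraint binds.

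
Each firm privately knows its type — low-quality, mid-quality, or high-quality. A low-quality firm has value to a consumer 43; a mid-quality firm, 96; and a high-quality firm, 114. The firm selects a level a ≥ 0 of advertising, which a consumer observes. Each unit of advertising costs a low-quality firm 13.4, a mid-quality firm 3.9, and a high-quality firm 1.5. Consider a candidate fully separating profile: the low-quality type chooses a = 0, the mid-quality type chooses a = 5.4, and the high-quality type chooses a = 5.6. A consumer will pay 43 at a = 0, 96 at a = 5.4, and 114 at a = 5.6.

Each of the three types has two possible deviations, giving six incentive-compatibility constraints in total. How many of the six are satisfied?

High-quality (own payoff 114 − 1.5×5.6 = 105.6): to a=0 gives 43 → no gain ✓; to a=5.4 gives 96 − 1.5×5.4 = 87.9 → no gain ✓.
Mid-quality (own payoff 96 − 3.9×5.4 = 74.94): to a=0 gives 43 → no gain ✓; to a=5.6 gives 114 − 3.9×5.6 = 92.16 → profitable ✗.
Low-quality (own payoff 43): to a=5.4 gives 96 − 13.4×5.4 = 23.64 → no gain ✓; to a=5.6 gives 114 − 13.4×5.6 = 38.96 → no gain ✓.
5 of the 6 constraints hold; not an equilibrium.

5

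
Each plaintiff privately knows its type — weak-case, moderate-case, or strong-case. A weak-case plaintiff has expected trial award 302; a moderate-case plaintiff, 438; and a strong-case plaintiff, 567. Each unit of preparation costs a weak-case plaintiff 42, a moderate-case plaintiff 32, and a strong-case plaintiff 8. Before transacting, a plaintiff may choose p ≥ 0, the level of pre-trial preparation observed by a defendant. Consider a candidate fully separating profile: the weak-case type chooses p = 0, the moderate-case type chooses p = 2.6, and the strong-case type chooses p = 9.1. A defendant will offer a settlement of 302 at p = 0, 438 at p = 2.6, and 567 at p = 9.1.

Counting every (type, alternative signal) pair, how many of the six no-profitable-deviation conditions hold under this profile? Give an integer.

5

Weak-case (own payoff 302): to p=2.6 gives 438 − 42×2.6 = 328.8 → profitable ✗; to p=9.1 gives 567 − 42×9.1 = 184.8 → no gain ✓.
Moderate-case (own payoff 438 − 32×2.6 = 354.8): to p=0 gives 302 → no gain ✓; to p=9.1 gives 567 − 32×9.1 = 275.8 → no gain ✓.
Strong-case (own payoff 567 − 8×9.1 = 494.2): to p=0 gives 302 → no gain ✓; to p=2.6 gives 438 − 8×2.6 = 417.2 → no gain ✓.
5 of the 6 constraints hold; not an equilibrium.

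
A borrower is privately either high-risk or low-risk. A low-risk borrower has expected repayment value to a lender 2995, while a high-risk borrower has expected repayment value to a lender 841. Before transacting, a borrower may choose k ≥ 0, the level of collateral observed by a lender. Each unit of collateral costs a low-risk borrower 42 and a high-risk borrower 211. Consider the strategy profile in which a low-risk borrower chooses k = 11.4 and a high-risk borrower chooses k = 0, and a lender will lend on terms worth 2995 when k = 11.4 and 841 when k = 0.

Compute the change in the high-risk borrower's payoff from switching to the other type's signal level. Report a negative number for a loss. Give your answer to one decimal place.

-251.4

Playing k = 0 the high-risk borrower receives 841.
Deviating to k = 11.4 brings payment 2995 at cost 211 × 11.4 = 2405.4, netting 589.6.
Gain from deviating: 589.6 − 841 = -251.4.
The gain is negative, so the high-risk type's incentive-compatibility constraint is satisfied.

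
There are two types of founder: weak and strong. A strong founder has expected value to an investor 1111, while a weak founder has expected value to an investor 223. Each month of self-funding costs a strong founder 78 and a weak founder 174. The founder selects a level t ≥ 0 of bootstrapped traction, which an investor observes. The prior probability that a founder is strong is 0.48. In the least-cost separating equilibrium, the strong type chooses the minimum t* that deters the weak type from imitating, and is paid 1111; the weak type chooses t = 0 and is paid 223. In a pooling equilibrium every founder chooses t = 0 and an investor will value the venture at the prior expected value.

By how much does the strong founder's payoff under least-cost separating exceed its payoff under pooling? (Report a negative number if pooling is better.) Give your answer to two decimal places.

Least-cost separating signal: t* solves 223 = 1111 − 174·t*, so t* = (1111 − 223)/174 ≈ 5.1034.
Strong type's separating payoff: 1111 − 78 × t* = 1111 − 78 × (1111 − 223)/174 = 1111 − 69264/174 ≈ 712.9310.
Pooling payoff: 0.48 × 1111 + 0.52 × 223 = 649.24.
Difference: 712.9310 − 649.24 = 63.691, i.e. 63.69 to two decimal places.
The strong type prefers to separate.

63.69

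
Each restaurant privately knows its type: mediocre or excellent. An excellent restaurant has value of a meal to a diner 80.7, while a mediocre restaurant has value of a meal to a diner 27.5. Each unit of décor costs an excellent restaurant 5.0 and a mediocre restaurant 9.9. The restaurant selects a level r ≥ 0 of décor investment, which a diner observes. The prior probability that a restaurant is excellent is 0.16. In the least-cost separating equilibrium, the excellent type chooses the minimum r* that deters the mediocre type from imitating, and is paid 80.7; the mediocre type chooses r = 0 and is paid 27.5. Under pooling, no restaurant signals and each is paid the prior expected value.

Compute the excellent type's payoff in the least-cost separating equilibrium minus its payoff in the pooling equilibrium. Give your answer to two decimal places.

Least-cost separating signal: r* solves 27.5 = 80.7 − 9.9·r*, so r* = (80.7 − 27.5)/9.9 ≈ 5.3737.
Excellent type's separating payoff: 80.7 − 5.0 × r* = 80.7 − 5.0 × (80.7 − 27.5)/9.9 = 80.7 − 266/9.9 ≈ 53.8313.
Pooling payoff: 0.16 × 80.7 + 0.84 × 27.5 = 36.012.
Difference: 53.8313 − 36.012 = 17.8193, i.e. 17.82 to two decimal places.
The excellent type prefers to separate.

17.82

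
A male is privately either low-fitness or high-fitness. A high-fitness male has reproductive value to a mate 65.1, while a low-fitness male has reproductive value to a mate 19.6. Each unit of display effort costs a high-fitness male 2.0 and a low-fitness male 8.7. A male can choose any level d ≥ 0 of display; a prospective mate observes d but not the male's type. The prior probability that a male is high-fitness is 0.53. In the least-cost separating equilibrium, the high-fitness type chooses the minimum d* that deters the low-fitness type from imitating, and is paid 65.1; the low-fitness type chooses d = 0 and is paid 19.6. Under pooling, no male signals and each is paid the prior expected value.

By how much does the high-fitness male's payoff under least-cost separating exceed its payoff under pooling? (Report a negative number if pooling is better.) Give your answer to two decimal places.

10.93

Least-cost separating signal: d* solves 19.6 = 65.1 − 8.7·d*, so d* = (65.1 − 19.6)/8.7 ≈ 5.2299.
High-fitness type's separating payoff: 65.1 − 2.0 × d* = 65.1 − 2.0 × (65.1 − 19.6)/8.7 = 65.1 − 91/8.7 ≈ 54.6402.
Pooling payoff: 0.53 × 65.1 + 0.47 × 19.6 = 43.715.
Difference: 54.6402 − 43.715 = 10.9252, i.e. 10.93 to two decimal places.
The high-fitness type prefers to separate.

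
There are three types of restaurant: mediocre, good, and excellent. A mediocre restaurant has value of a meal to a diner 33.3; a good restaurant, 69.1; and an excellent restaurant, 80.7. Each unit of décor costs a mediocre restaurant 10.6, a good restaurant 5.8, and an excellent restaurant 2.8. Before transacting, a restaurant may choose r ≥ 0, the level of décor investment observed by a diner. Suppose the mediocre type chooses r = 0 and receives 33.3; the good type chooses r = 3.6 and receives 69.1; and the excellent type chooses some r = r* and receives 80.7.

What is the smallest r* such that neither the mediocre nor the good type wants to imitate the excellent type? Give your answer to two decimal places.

Good type (on-path payoff 69.1 − 5.8×3.6 = 48.22) won't mimic when 48.22 ≥ 80.7 − 5.8·r*, i.e. r* ≥ 5.60.
Mediocre type (on-path payoff 33.3) won't mimic when 33.3 ≥ 80.7 − 10.6·r*, i.e. r* ≥ 4.47.
Both must hold, so r* = max(4.47, 5.60) = 5.60. The good type's constraint binds.

5.60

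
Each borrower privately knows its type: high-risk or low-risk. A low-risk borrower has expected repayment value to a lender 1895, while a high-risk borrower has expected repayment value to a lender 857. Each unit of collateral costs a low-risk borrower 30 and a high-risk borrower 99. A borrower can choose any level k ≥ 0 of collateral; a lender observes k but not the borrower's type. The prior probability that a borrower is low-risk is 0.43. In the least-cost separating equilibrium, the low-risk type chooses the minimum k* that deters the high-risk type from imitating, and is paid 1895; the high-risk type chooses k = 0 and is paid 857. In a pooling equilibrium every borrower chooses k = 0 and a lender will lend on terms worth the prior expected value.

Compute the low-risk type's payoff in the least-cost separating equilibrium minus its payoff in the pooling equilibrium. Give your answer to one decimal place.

Least-cost separating signal: k* solves 857 = 1895 − 99·k*, so k* = (1895 − 857)/99 ≈ 10.4848.
Low-risk type's separating payoff: 1895 − 30 × k* = 1895 − 30 × (1895 − 857)/99 = 1895 − 31140/99 ≈ 1580.455.
Pooling payoff: 0.43 × 1895 + 0.57 × 857 = 1303.34.
Difference: 1580.455 − 1303.34 = 277.115, i.e. 277.1 to one decimal place.
The low-risk type prefers to separate.

277.1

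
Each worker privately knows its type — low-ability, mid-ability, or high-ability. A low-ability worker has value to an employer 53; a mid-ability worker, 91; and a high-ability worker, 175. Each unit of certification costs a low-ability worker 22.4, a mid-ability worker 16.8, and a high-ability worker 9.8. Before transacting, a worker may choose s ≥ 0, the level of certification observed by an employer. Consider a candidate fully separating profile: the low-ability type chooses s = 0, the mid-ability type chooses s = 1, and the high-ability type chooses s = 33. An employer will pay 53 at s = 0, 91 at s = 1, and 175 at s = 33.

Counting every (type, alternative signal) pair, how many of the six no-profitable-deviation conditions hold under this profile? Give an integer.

High-ability (own payoff 175 − 9.8×33 = -148.4): to s=0 gives 53 → profitable ✗; to s=1 gives 91 − 9.8×1 = 81.2 → profitable ✗.
Low-ability (own payoff 53): to s=1 gives 91 − 22.4×1 = 68.6 → profitable ✗; to s=33 gives 175 − 22.4×33 = -564.2 → no gain ✓.
Mid-ability (own payoff 91 − 16.8×1 = 74.2): to s=0 gives 53 → no gain ✓; to s=33 gives 175 − 16.8×33 = -379.4 → no gain ✓.
3 of the 6 constraints hold; not an equilibrium.

3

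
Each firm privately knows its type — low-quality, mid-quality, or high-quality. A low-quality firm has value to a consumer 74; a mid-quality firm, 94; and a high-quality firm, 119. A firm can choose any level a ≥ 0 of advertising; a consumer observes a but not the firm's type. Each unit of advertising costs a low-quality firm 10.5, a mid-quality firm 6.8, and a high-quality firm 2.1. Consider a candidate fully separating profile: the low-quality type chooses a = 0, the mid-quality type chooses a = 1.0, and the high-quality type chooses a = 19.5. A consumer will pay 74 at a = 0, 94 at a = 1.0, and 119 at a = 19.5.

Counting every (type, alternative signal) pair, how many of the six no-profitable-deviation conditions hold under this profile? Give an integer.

4

High-quality (own payoff 119 − 2.1×19.5 = 78.05): to a=0 gives 74 → no gain ✓; to a=1.0 gives 94 − 2.1×1.0 = 91.9 → profitable ✗.
Low-quality (own payoff 74): to a=1.0 gives 94 − 10.5×1.0 = 83.5 → profitable ✗; to a=19.5 gives 119 − 10.5×19.5 = -85.75 → no gain ✓.
Mid-quality (own payoff 94 − 6.8×1.0 = 87.2): to a=0 gives 74 → no gain ✓; to a=19.5 gives 119 − 6.8×19.5 = -13.6 → no gain ✓.
4 of the 6 constraints hold; not an equilibrium.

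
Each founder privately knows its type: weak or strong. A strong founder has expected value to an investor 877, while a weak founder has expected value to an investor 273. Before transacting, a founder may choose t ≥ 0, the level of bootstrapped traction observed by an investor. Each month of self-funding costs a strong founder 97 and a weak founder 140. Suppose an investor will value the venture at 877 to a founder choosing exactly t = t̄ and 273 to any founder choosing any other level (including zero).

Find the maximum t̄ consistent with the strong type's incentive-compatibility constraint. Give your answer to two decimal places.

Choosing t̄ yields the strong type 877 − 97·t̄; choosing zero yields 273.
The strong type is indifferent at 877 − 97·t̄ = 273, i.e. t̄ = (877 − 273) / 97 ≈ 6.23.
For any t̄ above 6.23 the strong type would rather pool at zero, so separation collapses.

6.23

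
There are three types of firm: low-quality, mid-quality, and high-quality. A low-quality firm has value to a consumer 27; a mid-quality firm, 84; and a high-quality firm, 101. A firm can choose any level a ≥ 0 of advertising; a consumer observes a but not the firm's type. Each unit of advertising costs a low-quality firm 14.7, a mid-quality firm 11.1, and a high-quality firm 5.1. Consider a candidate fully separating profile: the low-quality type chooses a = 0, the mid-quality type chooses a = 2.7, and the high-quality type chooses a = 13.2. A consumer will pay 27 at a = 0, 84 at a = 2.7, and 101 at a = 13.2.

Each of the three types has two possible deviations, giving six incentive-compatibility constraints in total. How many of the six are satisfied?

High-quality (own payoff 101 − 5.1×13.2 = 33.68): to a=0 gives 27 → no gain ✓; to a=2.7 gives 84 − 5.1×2.7 = 70.23 → profitable ✗.
Mid-quality (own payoff 84 − 11.1×2.7 = 54.03): to a=0 gives 27 → no gain ✓; to a=13.2 gives 101 − 11.1×13.2 = -45.52 → no gain ✓.
Low-quality (own payoff 27): to a=2.7 gives 84 − 14.7×2.7 = 44.31 → profitable ✗; to a=13.2 gives 101 − 14.7×13.2 = -93.04 → no gain ✓.
4 of the 6 constraints hold; not an equilibrium.

4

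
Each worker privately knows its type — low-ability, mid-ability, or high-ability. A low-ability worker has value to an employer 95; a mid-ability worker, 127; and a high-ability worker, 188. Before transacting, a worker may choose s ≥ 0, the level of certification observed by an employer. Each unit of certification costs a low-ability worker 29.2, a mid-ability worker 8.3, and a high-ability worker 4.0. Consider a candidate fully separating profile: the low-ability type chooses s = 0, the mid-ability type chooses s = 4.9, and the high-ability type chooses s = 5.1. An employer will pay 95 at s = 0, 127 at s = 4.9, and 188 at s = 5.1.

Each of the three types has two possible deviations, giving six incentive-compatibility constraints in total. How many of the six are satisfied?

Low-ability (own payoff 95): to s=4.9 gives 127 − 29.2×4.9 = -16.08 → no gain ✓; to s=5.1 gives 188 − 29.2×5.1 = 39.08 → no gain ✓.
Mid-ability (own payoff 127 − 8.3×4.9 = 86.33): to s=0 gives 95 → profitable ✗; to s=5.1 gives 188 − 8.3×5.1 = 145.67 → profitable ✗.
High-ability (own payoff 188 − 4.0×5.1 = 167.6): to s=0 gives 95 → no gain ✓; to s=4.9 gives 127 − 4.0×4.9 = 107.4 → no gain ✓.
4 of the 6 constraints hold; not an equilibrium.

4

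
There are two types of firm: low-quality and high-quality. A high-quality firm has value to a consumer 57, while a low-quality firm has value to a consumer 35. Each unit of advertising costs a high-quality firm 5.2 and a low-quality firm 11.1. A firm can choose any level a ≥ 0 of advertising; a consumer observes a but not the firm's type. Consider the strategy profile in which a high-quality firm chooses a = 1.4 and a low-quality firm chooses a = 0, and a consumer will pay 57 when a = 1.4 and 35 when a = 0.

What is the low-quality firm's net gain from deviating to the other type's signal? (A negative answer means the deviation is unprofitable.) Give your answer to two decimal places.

Playing a = 0 the low-quality firm receives 35.
Deviating to a = 1.4 brings payment 57 at cost 11.1 × 1.4 = 15.54, netting 41.46.
Gain from deviating: 41.46 − 35 = 6.46.
The gain is positive, so the low-quality type's incentive-compatibility constraint is violated — this profile is not a separating equilibrium.

6.46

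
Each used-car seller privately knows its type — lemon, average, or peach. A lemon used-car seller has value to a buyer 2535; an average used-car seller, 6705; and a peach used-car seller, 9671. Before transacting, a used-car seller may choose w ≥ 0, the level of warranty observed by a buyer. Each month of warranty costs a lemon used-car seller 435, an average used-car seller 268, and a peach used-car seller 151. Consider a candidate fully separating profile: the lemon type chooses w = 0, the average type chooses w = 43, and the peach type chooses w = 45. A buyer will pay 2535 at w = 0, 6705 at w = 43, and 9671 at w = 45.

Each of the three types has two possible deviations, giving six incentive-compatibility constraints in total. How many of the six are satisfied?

4

Lemon (own payoff 2535): to w=43 gives 6705 − 435×43 = -12000 → no gain ✓; to w=45 gives 9671 − 435×45 = -9904 → no gain ✓.
Average (own payoff 6705 − 268×43 = -4819): to w=0 gives 2535 → profitable ✗; to w=45 gives 9671 − 268×45 = -2389 → profitable ✗.
Peach (own payoff 9671 − 151×45 = 2876): to w=0 gives 2535 → no gain ✓; to w=43 gives 6705 − 151×43 = 212 → no gain ✓.
4 of the 6 constraints hold; not an equilibrium.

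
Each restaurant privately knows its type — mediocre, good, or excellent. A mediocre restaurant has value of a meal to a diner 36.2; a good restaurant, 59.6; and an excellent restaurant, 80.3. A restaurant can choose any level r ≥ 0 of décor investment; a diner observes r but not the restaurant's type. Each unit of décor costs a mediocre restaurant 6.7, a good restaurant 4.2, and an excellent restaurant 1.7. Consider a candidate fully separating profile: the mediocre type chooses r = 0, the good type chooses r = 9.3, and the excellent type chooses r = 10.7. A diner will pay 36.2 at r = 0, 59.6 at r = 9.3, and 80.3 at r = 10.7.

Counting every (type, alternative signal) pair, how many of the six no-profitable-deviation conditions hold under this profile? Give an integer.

4

Good (own payoff 59.6 − 4.2×9.3 = 20.54): to r=0 gives 36.2 → profitable ✗; to r=10.7 gives 80.3 − 4.2×10.7 = 35.36 → profitable ✗.
Excellent (own payoff 80.3 − 1.7×10.7 = 62.11): to r=0 gives 36.2 → no gain ✓; to r=9.3 gives 59.6 − 1.7×9.3 = 43.79 → no gain ✓.
Mediocre (own payoff 36.2): to r=9.3 gives 59.6 − 6.7×9.3 = -2.71 → no gain ✓; to r=10.7 gives 80.3 − 6.7×10.7 = 8.61 → no gain ✓.
4 of the 6 constraints hold; not an equilibrium.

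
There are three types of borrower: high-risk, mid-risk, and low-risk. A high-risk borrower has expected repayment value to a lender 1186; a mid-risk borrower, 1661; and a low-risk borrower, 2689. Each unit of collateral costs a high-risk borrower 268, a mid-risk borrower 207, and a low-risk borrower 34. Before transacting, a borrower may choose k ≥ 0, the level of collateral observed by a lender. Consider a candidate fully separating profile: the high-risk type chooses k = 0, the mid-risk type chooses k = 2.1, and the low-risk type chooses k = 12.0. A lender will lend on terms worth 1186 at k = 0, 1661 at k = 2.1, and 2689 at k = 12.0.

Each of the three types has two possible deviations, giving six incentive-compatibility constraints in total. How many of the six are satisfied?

High-risk (own payoff 1186): to k=2.1 gives 1661 − 268×2.1 = 1098.2 → no gain ✓; to k=12.0 gives 2689 − 268×12.0 = -527 → no gain ✓.
Mid-risk (own payoff 1661 − 207×2.1 = 1226.3): to k=0 gives 1186 → no gain ✓; to k=12.0 gives 2689 − 207×12.0 = 205 → no gain ✓.
Low-risk (own payoff 2689 − 34×12.0 = 2281): to k=0 gives 1186 → no gain ✓; to k=2.1 gives 1661 − 34×2.1 = 1589.6 → no gain ✓.
6 of the 6 constraints hold; this profile is a separating equilibrium.

6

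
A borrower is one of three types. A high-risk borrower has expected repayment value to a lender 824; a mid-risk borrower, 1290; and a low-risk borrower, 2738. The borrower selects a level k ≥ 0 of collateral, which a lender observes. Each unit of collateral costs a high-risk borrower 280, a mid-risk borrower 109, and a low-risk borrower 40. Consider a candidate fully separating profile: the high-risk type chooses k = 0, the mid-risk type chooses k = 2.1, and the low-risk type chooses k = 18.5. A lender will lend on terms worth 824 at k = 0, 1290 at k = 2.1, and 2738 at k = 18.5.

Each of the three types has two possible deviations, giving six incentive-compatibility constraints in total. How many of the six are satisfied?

Low-risk (own payoff 2738 − 40×18.5 = 1998): to k=0 gives 824 → no gain ✓; to k=2.1 gives 1290 − 40×2.1 = 1206 → no gain ✓.
High-risk (own payoff 824): to k=2.1 gives 1290 − 280×2.1 = 702 → no gain ✓; to k=18.5 gives 2738 − 280×18.5 = -2442 → no gain ✓.
Mid-risk (own payoff 1290 − 109×2.1 = 1061.1): to k=0 gives 824 → no gain ✓; to k=18.5 gives 2738 − 109×18.5 = 721.5 → no gain ✓.
6 of the 6 constraints hold; this profile is a separating equilibrium.

6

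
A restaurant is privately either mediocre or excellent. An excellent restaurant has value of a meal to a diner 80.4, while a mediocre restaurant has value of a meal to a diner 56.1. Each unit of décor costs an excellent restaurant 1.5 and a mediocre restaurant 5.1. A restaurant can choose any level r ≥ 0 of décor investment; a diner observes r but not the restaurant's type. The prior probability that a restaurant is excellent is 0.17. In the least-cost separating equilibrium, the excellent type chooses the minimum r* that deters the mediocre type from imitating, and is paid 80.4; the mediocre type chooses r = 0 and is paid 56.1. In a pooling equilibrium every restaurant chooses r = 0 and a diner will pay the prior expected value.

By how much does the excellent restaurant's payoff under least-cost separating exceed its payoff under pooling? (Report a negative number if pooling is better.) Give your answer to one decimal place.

13.0

Least-cost separating signal: r* solves 56.1 = 80.4 − 5.1·r*, so r* = (80.4 − 56.1)/5.1 ≈ 4.7647.
Excellent type's separating payoff: 80.4 − 1.5 × r* = 80.4 − 1.5 × (80.4 − 56.1)/5.1 = 80.4 − 36.45/5.1 ≈ 73.253.
Pooling payoff: 0.17 × 80.4 + 0.83 × 56.1 = 60.231.
Difference: 73.253 − 60.231 = 13.022, i.e. 13.0 to one decimal place.
The excellent type prefers to separate.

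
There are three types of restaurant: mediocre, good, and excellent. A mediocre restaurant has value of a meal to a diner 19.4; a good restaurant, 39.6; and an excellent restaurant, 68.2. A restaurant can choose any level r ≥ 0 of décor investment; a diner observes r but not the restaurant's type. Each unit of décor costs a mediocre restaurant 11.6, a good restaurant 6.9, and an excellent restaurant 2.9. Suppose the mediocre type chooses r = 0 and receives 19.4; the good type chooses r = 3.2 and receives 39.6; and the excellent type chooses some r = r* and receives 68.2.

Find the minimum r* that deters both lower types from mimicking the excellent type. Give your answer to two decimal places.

7.34

Good type (on-path payoff 39.6 − 6.9×3.2 = 17.52) won't mimic when 17.52 ≥ 68.2 − 6.9·r*, i.e. r* ≥ 7.34.
Mediocre type (on-path payoff 19.4) won't mimic when 19.4 ≥ 68.2 − 11.6·r*, i.e. r* ≥ 4.21.
Both must hold, so r* = max(4.21, 7.34) = 7.34. The good type's constraint binds.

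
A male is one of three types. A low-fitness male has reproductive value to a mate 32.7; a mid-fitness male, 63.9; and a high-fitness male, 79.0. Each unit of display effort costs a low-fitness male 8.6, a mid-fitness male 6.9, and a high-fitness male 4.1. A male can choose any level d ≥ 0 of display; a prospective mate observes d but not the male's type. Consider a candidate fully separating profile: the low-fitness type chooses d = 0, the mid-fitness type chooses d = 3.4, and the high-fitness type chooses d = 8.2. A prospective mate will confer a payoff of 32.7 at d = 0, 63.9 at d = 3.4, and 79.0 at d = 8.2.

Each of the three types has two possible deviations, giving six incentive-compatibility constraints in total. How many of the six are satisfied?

Low-fitness (own payoff 32.7): to d=3.4 gives 63.9 − 8.6×3.4 = 34.66 → profitable ✗; to d=8.2 gives 79.0 − 8.6×8.2 = 8.48 → no gain ✓.
Mid-fitness (own payoff 63.9 − 6.9×3.4 = 40.44): to d=0 gives 32.7 → no gain ✓; to d=8.2 gives 79.0 − 6.9×8.2 = 22.42 → no gain ✓.
High-fitness (own payoff 79.0 − 4.1×8.2 = 45.38): to d=0 gives 32.7 → no gain ✓; to d=3.4 gives 63.9 − 4.1×3.4 = 49.96 → profitable ✗.
4 of the 6 constraints hold; not an equilibrium.

4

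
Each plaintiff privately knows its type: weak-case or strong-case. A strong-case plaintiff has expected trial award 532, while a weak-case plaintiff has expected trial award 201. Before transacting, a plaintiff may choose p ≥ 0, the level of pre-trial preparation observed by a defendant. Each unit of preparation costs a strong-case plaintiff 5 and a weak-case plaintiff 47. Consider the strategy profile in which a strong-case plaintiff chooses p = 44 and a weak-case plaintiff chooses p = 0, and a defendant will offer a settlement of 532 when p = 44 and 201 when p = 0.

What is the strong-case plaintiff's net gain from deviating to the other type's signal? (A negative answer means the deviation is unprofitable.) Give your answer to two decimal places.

-111.00

Playing p = 44 the strong-case plaintiff receives 532 − 5 × 44 = 312.
Deviating to p = 0 yields 201 instead.
Gain from deviating: 201 − 312 = -111.00.
The gain is negative, so the strong-case type's incentive-compatibility constraint is satisfied.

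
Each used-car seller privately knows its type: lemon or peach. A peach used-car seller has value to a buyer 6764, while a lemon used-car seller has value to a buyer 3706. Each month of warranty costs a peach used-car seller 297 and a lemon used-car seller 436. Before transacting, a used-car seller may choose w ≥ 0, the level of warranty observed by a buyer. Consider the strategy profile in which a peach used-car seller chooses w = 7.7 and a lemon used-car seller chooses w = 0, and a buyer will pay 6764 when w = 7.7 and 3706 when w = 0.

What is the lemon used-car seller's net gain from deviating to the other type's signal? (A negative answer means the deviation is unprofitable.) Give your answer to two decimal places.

-299.20

Playing w = 0 the lemon used-car seller receives 3706.
Deviating to w = 7.7 brings payment 6764 at cost 436 × 7.7 = 3357.2, netting 3406.8.
Gain from deviating: 3406.8 − 3706 = -299.20.
The gain is negative, so the lemon type's incentive-compatibility constraint is satisfied.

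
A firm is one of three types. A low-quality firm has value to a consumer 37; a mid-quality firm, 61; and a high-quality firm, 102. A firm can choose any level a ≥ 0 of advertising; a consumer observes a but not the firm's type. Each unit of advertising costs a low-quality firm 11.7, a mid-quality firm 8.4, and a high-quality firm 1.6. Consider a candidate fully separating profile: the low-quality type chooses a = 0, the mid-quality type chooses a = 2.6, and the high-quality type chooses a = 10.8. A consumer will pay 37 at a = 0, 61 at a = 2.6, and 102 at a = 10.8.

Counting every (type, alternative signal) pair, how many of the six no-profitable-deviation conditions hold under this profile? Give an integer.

Low-quality (own payoff 37): to a=2.6 gives 61 − 11.7×2.6 = 30.58 → no gain ✓; to a=10.8 gives 102 − 11.7×10.8 = -24.36 → no gain ✓.
High-quality (own payoff 102 − 1.6×10.8 = 84.72): to a=0 gives 37 → no gain ✓; to a=2.6 gives 61 − 1.6×2.6 = 56.84 → no gain ✓.
Mid-quality (own payoff 61 − 8.4×2.6 = 39.16): to a=0 gives 37 → no gain ✓; to a=10.8 gives 102 − 8.4×10.8 = 11.28 → no gain ✓.
6 of the 6 constraints hold; this profile is a separating equilibrium.

6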